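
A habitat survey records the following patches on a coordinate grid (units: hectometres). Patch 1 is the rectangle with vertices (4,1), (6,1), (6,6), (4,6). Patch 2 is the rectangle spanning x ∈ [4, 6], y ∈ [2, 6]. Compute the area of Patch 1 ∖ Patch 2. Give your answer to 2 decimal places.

|Patch 1∩Patch 2|: x∈[4,6], y∈[2,6] → 2·4 = 8.
|Patch 1| = 10.
|Patch 1 ∖ Patch 2| = |Patch 1| − |Patch 1∩Patch 2| = 10 − 8 = 2.00.

2.00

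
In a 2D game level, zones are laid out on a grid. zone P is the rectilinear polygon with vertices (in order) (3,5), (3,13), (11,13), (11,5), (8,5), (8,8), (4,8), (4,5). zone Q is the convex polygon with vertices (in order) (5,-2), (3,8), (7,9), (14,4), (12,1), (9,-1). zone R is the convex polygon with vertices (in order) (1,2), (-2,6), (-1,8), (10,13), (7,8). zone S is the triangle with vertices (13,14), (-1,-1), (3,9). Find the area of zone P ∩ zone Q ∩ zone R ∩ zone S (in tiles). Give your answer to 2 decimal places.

The intersection is the polygon with vertices (4,5), (3.6,5), (3,8), (7,9), (7.42,8.7), (7,8), (4,8).
By the shoelace formula its area is 4.31.

4.31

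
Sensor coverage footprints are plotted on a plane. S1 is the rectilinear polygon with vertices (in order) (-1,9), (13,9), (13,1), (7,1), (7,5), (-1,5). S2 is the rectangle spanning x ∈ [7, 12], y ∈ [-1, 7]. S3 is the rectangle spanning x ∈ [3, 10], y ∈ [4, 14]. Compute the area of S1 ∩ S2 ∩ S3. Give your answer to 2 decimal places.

The intersection is the polygon with vertices (7,5), (7,7), (10,7), (10,4), (7,4).
By the shoelace formula its area is 9.00.

9.00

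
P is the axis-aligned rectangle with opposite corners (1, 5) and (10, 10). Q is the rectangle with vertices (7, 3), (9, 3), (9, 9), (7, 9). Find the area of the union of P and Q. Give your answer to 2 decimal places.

49.00

By inclusion–exclusion:
Individual areas: |P| = 45, |Q| = 12.
|P∩Q|: x∈[7,9], y∈[5,9] → 2·4 = 8.
|P ∪ Q| = 57 − 8 = 49.00.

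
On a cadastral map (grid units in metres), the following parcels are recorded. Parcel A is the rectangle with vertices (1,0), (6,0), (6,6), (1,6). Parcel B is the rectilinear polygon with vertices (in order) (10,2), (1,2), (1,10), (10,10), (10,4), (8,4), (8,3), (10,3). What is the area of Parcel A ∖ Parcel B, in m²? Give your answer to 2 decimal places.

10.00

|Parcel A| = 30, |Parcel A∩Parcel B| = 20.
|Parcel A ∖ Parcel B| = |Parcel A| − |Parcel A∩Parcel B| = 30 − 20 = 10.00.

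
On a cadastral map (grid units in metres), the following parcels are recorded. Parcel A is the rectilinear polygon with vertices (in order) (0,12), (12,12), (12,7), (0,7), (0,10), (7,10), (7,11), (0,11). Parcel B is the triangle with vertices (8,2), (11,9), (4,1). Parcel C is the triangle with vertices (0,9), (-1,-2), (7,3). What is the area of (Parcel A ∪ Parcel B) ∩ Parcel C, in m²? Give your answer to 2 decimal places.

|Parcel A ∪ Parcel B| = 64.6071.
|(Parcel A ∪ Parcel B) ∩ Parcel C| = 3.79.

3.79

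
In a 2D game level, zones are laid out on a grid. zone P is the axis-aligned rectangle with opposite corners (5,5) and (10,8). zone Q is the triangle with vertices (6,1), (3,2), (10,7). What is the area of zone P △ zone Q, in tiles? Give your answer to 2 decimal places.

|zone P| = 15, |zone Q| = 11, |zone P∩zone Q| = 1.4667.
|zone P △ zone Q| = |zone P| + |zone Q| − 2·|zone P∩zone Q| = 15 + 11 − 2.9333 = 23.07.

23.07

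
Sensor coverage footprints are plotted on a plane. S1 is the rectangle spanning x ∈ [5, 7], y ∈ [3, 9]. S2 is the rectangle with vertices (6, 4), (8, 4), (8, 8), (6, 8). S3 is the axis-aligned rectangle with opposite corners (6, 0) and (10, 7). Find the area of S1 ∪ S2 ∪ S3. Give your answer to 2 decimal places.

37.00

By inclusion–exclusion:
Individual areas: |S1| = 12, |S2| = 8, |S3| = 28.
|S1∩S2|: x∈[6,7], y∈[4,8] → 1·4 = 4.
|S1∩S3|: x∈[6,7], y∈[3,7] → 1·4 = 4.
|S2∩S3|: x∈[6,8], y∈[4,7] → 2·3 = 6.
|S1∩S2∩S3| = 3.
|S1 ∪ S2 ∪ S3| = 48 − 14 + 3 = 37.00.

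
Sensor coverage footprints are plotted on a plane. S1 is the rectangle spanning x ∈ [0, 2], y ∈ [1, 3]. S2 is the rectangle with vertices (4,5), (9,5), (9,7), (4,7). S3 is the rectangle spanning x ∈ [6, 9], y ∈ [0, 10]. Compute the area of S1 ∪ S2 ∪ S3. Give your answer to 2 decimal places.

38.00

By inclusion–exclusion:
Individual areas: |S1| = 4, |S2| = 10, |S3| = 30.
|S1∩S2| = 0 (no overlap).
|S1∩S3| = 0 (no overlap).
|S2∩S3|: x∈[6,9], y∈[5,7] → 3·2 = 6.
|S1∩S2∩S3| = 0.
|S1 ∪ S2 ∪ S3| = 44 − 6 + 0 = 38.00.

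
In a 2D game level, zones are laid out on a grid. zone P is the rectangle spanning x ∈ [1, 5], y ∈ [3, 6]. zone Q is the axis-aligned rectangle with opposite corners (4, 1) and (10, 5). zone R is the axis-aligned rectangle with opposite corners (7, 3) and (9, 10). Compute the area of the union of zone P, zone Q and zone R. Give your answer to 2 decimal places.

44.00

By inclusion–exclusion:
Individual areas: |zone P| = 12, |zone Q| = 24, |zone R| = 14.
|zone P∩zone Q|: x∈[4,5], y∈[3,5] → 1·2 = 2.
|zone P∩zone R| = 0 (no overlap).
|zone Q∩zone R|: x∈[7,9], y∈[3,5] → 2·2 = 4.
|zone P∩zone Q∩zone R| = 0.
|zone P ∪ zone Q ∪ zone R| = 50 − 6 + 0 = 44.00.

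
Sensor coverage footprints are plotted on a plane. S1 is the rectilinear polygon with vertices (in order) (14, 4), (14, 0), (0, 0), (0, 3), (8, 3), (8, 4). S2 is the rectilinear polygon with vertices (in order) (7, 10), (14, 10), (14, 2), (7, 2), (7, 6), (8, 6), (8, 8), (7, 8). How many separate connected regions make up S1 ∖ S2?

1

S1 ∖ S2 is a single connected region.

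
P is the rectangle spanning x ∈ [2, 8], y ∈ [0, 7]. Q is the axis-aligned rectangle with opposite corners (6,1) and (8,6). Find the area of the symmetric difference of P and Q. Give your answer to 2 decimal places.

|P∩Q|: x∈[6,8], y∈[1,6] → 2·5 = 10.
|P △ Q| = |P| + |Q| − 2·|P∩Q| = 42 + 10 − 20 = 32.00.

32.00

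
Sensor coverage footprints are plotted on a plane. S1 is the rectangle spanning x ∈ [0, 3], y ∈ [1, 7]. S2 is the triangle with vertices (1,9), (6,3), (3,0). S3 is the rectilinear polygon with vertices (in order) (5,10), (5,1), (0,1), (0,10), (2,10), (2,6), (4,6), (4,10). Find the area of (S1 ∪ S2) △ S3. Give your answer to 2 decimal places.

14.02

|S1 ∪ S2| = 29.2333.
|(S1 ∪ S2) ∩ S3| = 26.1056.
|(S1 ∪ S2) △ S3| = 29.2333 + 37 − 52.2111 = 14.02.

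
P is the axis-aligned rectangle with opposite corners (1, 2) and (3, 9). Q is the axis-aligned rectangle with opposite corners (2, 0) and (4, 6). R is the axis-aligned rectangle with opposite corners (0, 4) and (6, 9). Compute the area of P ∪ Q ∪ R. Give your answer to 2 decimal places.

By inclusion–exclusion:
Individual areas: |P| = 14, |Q| = 12, |R| = 30.
|P∩Q|: x∈[2,3], y∈[2,6] → 1·4 = 4.
|P∩R|: x∈[1,3], y∈[4,9] → 2·5 = 10.
|Q∩R|: x∈[2,4], y∈[4,6] → 2·2 = 4.
|P∩Q∩R| = 2.
|P ∪ Q ∪ R| = 56 − 18 + 2 = 40.00.

40.00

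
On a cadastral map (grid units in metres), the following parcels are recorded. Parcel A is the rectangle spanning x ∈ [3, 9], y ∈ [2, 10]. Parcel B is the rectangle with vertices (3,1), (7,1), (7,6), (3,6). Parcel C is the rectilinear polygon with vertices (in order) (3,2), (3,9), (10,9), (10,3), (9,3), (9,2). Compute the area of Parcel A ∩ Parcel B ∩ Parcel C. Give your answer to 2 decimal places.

16.00

The intersection is the polygon with vertices (7,6), (7,2), (3,2), (3,6).
By the shoelace formula its area is 16.00.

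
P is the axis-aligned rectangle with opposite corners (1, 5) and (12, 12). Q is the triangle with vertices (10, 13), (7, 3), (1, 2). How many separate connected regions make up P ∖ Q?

2

P ∖ Q splits into 2 disjoint pieces (area 23.45, area 37.2273).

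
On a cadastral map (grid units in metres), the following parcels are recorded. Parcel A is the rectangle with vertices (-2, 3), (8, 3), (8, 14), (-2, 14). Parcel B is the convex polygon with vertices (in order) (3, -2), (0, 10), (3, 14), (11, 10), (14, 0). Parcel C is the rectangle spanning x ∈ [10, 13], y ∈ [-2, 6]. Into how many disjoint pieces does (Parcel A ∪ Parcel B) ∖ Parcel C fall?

2

(Parcel A ∪ Parcel B) ∖ Parcel C splits into 2 disjoint pieces (area 166.3205, area 1.7576).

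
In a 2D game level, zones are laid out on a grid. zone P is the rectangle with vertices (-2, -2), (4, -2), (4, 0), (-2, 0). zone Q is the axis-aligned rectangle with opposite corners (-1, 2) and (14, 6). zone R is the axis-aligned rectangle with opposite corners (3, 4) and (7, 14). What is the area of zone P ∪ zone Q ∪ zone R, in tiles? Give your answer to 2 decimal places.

104.00

By inclusion–exclusion:
Individual areas: |zone P| = 12, |zone Q| = 60, |zone R| = 40.
|zone P∩zone Q| = 0 (no overlap).
|zone P∩zone R| = 0 (no overlap).
|zone Q∩zone R|: x∈[3,7], y∈[4,6] → 4·2 = 8.
|zone P∩zone Q∩zone R| = 0.
|zone P ∪ zone Q ∪ zone R| = 112 − 8 + 0 = 104.00.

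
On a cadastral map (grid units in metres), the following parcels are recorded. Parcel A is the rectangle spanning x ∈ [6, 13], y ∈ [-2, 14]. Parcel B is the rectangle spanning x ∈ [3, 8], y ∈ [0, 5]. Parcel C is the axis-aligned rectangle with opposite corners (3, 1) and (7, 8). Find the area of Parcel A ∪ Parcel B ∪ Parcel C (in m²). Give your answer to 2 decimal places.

By inclusion–exclusion:
Individual areas: |Parcel A| = 112, |Parcel B| = 25, |Parcel C| = 28.
|Parcel A∩Parcel B|: x∈[6,8], y∈[0,5] → 2·5 = 10.
|Parcel A∩Parcel C|: x∈[6,7], y∈[1,8] → 1·7 = 7.
|Parcel B∩Parcel C|: x∈[3,7], y∈[1,5] → 4·4 = 16.
|Parcel A∩Parcel B∩Parcel C| = 4.
|Parcel A ∪ Parcel B ∪ Parcel C| = 165 − 33 + 4 = 136.00.

136.00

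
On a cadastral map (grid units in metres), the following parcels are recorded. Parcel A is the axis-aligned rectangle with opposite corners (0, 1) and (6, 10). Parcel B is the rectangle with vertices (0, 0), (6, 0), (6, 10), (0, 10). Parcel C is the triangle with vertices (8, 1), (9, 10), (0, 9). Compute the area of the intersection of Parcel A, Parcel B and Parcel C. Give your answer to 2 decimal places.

20.00

The intersection is the polygon with vertices (6,3), (0,9), (6,9.667).
By the shoelace formula its area is 20.00.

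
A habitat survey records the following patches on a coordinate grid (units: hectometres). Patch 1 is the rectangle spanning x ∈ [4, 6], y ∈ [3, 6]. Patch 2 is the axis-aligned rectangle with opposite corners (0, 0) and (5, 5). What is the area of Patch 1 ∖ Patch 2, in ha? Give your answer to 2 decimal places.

4.00

|Patch 1∩Patch 2|: x∈[4,5], y∈[3,5] → 1·2 = 2.
|Patch 1| = 6.
|Patch 1 ∖ Patch 2| = |Patch 1| − |Patch 1∩Patch 2| = 6 − 2 = 4.00.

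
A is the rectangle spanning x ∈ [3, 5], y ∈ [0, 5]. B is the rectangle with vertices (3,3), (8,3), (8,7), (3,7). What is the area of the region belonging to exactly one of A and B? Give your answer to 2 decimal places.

|A∩B|: x∈[3,5], y∈[3,5] → 2·2 = 4.
|A △ B| = |A| + |B| − 2·|A∩B| = 10 + 20 − 8 = 22.00.

22.00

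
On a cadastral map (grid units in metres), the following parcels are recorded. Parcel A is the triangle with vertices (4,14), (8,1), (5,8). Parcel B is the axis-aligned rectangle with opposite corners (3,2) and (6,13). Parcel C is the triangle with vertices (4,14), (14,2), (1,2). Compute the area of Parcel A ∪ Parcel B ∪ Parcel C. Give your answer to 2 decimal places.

80.00

By inclusion–exclusion:
Individual areas: |Parcel A| = 5.5, |Parcel B| = 33, |Parcel C| = 78.
|Parcel A∩Parcel B| = 3.5962.
|Parcel A∩Parcel C| = 5.4396.
|Parcel B∩Parcel C| = 31.0583.
|Parcel A∩Parcel B∩Parcel C| = 3.5962.
|Parcel A ∪ Parcel B ∪ Parcel C| = 116.5 − 40.094 + 3.5962 = 80.00.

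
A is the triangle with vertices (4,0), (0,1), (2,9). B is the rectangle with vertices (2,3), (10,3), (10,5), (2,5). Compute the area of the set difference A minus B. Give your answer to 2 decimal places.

14.78

|A| = 17, |A∩B| = 2.2222.
|A ∖ B| = |A| − |A∩B| = 17 − 2.2222 = 14.78.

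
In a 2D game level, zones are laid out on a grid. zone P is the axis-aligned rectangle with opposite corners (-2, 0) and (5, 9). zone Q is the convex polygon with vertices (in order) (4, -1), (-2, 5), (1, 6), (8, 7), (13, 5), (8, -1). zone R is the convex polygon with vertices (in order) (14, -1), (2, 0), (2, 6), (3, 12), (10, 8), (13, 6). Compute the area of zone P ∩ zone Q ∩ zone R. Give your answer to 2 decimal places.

18.57

The intersection is the polygon with vertices (3,0), (2,1), (2,6), (2.024,6.146), (5,6.571), (5,0).
By the shoelace formula its area is 18.57.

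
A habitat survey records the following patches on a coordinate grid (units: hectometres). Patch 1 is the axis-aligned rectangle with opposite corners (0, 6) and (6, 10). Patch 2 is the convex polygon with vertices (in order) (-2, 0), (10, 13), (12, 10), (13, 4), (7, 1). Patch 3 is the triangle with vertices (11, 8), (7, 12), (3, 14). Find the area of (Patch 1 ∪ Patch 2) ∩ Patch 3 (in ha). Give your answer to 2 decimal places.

The region (Patch 1 ∪ Patch 2) ∩ Patch 3 is the polygon with vertices (8.08,10.92), (11,8), (7.682,10.489).
By the shoelace formula its area is 1.21.

1.21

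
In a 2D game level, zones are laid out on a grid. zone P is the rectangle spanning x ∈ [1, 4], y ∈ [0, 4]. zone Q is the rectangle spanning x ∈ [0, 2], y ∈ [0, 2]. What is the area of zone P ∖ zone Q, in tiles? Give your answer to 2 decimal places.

|zone P∩zone Q|: x∈[1,2], y∈[0,2] → 1·2 = 2.
|zone P| = 12.
|zone P ∖ zone Q| = |zone P| − |zone P∩zone Q| = 12 − 2 = 10.00.

10.00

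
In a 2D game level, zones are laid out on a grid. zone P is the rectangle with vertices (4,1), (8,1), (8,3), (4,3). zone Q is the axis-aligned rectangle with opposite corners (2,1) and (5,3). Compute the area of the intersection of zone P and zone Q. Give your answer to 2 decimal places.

2.00

|zone P∩zone Q|: x∈[4,5], y∈[1,3] → 1·2 = 2.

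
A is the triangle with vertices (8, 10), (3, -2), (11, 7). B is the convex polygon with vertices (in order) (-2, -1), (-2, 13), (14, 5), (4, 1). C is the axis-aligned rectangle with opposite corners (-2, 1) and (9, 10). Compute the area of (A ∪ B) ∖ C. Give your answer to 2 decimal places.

|A ∪ B| = 121.3348.
|(A ∪ B) ∩ C| = 91.0367.
|(A ∪ B) ∖ C| = 121.3348 − 91.0367 = 30.30.

30.30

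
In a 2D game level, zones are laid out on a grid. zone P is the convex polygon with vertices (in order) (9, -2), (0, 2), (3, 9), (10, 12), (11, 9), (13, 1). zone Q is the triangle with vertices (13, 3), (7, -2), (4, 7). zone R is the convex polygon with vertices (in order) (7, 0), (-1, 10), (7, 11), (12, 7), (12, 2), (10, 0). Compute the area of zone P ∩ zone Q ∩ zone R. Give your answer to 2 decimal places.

30.32

The intersection is the polygon with vertices (4,7), (12,3.444), (12,2.167), (9.4,0), (7,0), (5.857,1.429).
By the shoelace formula its area is 30.32.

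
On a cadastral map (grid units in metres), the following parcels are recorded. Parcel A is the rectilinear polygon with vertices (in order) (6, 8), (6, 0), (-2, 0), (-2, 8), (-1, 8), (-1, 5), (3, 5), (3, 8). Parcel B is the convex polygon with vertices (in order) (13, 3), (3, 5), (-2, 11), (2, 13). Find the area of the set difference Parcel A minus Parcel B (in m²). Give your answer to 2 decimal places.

42.10

|Parcel A| = 52, |Parcel A∩Parcel B| = 9.9.
|Parcel A ∖ Parcel B| = |Parcel A| − |Parcel A∩Parcel B| = 52 − 9.9 = 42.10.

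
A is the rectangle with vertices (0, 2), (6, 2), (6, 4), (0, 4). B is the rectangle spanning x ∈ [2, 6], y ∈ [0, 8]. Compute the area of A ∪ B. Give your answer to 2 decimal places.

36.00

By inclusion–exclusion:
Individual areas: |A| = 12, |B| = 32.
|A∩B|: x∈[2,6], y∈[2,4] → 4·2 = 8.
|A ∪ B| = 44 − 8 = 36.00.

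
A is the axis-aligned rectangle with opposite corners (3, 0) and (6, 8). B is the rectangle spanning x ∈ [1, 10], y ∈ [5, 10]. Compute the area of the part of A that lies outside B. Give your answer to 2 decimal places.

|A∩B|: x∈[3,6], y∈[5,8] → 3·3 = 9.
|A| = 24.
|A ∖ B| = |A| − |A∩B| = 24 − 9 = 15.00.

15.00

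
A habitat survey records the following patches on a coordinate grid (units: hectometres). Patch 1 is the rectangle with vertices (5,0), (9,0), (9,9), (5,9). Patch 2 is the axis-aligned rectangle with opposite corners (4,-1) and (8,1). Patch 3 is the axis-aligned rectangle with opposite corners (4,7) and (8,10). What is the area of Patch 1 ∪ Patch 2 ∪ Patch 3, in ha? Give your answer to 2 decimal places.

By inclusion–exclusion:
Individual areas: |Patch 1| = 36, |Patch 2| = 8, |Patch 3| = 12.
|Patch 1∩Patch 2|: x∈[5,8], y∈[0,1] → 3·1 = 3.
|Patch 1∩Patch 3|: x∈[5,8], y∈[7,9] → 3·2 = 6.
|Patch 2∩Patch 3| = 0 (no overlap).
|Patch 1∩Patch 2∩Patch 3| = 0.
|Patch 1 ∪ Patch 2 ∪ Patch 3| = 56 − 9 + 0 = 47.00.

47.00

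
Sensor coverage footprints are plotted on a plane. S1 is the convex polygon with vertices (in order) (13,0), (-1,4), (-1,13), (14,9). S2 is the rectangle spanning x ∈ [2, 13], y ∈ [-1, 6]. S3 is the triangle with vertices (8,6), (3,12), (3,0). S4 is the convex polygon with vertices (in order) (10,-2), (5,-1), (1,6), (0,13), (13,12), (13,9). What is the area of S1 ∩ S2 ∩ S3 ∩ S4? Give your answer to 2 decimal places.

12.25

The intersection is the polygon with vertices (4.923,2.308), (3,2.857), (3,6), (8,6).
By the shoelace formula its area is 12.25.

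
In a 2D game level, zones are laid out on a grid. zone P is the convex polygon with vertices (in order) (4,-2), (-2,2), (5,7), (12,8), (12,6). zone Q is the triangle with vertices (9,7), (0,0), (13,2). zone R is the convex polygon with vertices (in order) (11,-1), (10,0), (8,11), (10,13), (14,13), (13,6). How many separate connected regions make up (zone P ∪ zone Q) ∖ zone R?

(zone P ∪ zone Q) ∖ zone R splits into 2 disjoint pieces (area 60.9194, area 0.7066).

2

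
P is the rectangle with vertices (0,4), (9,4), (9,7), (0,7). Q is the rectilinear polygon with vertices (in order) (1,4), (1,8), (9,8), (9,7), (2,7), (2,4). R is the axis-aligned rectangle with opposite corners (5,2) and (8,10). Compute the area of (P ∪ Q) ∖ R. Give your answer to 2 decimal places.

|P ∪ Q| = 35.
|(P ∪ Q) ∩ R| = 12.
|(P ∪ Q) ∖ R| = 35 − 12 = 23.00.

23.00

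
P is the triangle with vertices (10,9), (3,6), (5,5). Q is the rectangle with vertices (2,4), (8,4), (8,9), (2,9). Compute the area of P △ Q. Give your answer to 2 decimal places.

24.99

|P| = 6.5, |Q| = 30, |P∩Q| = 5.7571.
|P △ Q| = |P| + |Q| − 2·|P∩Q| = 6.5 + 30 − 11.5143 = 24.99.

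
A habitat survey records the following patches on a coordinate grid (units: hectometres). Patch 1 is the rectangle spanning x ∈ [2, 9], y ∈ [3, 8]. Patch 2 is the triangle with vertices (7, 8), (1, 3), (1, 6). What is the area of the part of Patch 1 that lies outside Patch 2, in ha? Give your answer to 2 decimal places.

28.75

|Patch 1| = 35, |Patch 1∩Patch 2| = 6.25.
|Patch 1 ∖ Patch 2| = |Patch 1| − |Patch 1∩Patch 2| = 35 − 6.25 = 28.75.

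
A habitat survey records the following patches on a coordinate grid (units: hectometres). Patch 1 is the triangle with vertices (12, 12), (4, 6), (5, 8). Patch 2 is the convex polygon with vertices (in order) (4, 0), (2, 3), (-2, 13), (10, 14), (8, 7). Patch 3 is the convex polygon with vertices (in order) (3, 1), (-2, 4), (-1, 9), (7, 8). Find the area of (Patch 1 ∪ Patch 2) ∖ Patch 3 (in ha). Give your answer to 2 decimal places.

64.96

|Patch 1 ∪ Patch 2| = 92.898.
|(Patch 1 ∪ Patch 2) ∩ Patch 3| = 27.9352.
|(Patch 1 ∪ Patch 2) ∖ Patch 3| = 92.898 − 27.9352 = 64.96.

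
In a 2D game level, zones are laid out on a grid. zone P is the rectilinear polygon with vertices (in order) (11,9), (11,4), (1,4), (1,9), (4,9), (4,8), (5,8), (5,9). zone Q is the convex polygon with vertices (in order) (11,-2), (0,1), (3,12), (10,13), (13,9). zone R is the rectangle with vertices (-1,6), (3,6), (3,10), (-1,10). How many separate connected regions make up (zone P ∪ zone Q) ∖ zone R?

(zone P ∪ zone Q) ∖ zone R is a single connected region.

1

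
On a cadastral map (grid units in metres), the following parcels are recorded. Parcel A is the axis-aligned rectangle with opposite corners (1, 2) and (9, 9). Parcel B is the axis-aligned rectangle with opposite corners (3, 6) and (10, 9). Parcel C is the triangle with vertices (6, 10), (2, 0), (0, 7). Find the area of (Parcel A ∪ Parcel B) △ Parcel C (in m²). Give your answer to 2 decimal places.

|Parcel A ∪ Parcel B| = 59.
|(Parcel A ∪ Parcel B) ∩ Parcel C| = 19.8286.
|(Parcel A ∪ Parcel B) △ Parcel C| = 59 + 24 − 39.6571 = 43.34.

43.34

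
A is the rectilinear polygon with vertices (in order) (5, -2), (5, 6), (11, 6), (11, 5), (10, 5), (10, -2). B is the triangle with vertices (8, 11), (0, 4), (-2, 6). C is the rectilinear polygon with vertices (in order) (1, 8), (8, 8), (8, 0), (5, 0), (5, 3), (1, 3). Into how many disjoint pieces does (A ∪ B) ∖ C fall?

3

(A ∪ B) ∖ C splits into 3 disjoint pieces (area 23, area 5.8125, area 3.8571).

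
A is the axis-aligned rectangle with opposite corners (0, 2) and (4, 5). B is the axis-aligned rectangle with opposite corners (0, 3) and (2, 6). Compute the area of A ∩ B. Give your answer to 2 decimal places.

|A∩B|: x∈[0,2], y∈[3,5] → 2·2 = 4.

4.00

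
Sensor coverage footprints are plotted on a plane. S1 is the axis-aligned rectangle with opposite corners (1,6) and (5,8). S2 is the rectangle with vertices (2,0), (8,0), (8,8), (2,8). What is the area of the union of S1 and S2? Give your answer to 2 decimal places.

50.00

By inclusion–exclusion:
Individual areas: |S1| = 8, |S2| = 48.
|S1∩S2|: x∈[2,5], y∈[6,8] → 3·2 = 6.
|S1 ∪ S2| = 56 − 6 = 50.00.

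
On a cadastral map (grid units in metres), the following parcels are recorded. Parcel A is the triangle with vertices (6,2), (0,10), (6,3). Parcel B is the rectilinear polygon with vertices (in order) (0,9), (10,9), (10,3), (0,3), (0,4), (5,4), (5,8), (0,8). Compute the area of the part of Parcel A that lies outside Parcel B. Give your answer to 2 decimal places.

|Parcel A| = 3, |Parcel A∩Parcel B| = 0.869.
|Parcel A ∖ Parcel B| = |Parcel A| − |Parcel A∩Parcel B| = 3 − 0.869 = 2.13.

2.13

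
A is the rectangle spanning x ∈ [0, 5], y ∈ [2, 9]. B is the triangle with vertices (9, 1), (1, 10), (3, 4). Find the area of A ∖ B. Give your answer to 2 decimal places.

25.28

|A| = 35, |A∩B| = 9.7222.
|A ∖ B| = |A| − |A∩B| = 35 − 9.7222 = 25.28.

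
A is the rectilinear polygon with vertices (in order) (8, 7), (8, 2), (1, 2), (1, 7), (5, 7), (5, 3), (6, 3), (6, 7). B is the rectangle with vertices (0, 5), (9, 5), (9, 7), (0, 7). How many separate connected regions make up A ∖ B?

1

A ∖ B is a single connected region.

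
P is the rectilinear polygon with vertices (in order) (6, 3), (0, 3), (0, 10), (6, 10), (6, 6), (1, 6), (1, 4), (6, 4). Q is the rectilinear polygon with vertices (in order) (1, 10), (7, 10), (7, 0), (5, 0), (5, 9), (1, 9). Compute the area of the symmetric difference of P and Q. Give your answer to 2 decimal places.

38.00

|P| = 32, |Q| = 24, |P∩Q| = 9.
|P △ Q| = |P| + |Q| − 2·|P∩Q| = 32 + 24 − 18 = 38.00.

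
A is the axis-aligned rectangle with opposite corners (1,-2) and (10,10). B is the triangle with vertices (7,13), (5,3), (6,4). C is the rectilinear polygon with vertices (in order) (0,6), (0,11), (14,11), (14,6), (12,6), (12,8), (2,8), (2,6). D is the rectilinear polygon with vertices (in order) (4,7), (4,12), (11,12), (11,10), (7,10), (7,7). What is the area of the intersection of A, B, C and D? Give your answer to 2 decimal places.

The intersection is the polygon with vertices (6,8), (6.4,10), (6.667,10), (6.444,8).
By the shoelace formula its area is 0.71.

0.71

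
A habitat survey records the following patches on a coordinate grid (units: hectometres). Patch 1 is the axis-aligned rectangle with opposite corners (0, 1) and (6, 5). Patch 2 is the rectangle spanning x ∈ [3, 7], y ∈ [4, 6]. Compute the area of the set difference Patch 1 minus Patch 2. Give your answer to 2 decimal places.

21.00

|Patch 1∩Patch 2|: x∈[3,6], y∈[4,5] → 3·1 = 3.
|Patch 1| = 24.
|Patch 1 ∖ Patch 2| = |Patch 1| − |Patch 1∩Patch 2| = 24 − 3 = 21.00.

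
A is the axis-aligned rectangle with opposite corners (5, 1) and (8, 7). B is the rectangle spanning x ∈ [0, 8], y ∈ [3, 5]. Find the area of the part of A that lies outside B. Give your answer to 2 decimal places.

12.00

|A∩B|: x∈[5,8], y∈[3,5] → 3·2 = 6.
|A| = 18.
|A ∖ B| = |A| − |A∩B| = 18 − 6 = 12.00.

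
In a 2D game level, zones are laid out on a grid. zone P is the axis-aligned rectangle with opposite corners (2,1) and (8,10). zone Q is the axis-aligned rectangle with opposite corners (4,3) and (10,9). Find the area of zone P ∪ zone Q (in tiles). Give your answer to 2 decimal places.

By inclusion–exclusion:
Individual areas: |zone P| = 54, |zone Q| = 36.
|zone P∩zone Q|: x∈[4,8], y∈[3,9] → 4·6 = 24.
|zone P ∪ zone Q| = 90 − 24 = 66.00.

66.00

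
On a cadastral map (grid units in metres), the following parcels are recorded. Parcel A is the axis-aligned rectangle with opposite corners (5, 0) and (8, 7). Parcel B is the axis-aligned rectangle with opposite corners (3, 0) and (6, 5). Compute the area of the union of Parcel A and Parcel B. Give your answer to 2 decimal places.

By inclusion–exclusion:
Individual areas: |Parcel A| = 21, |Parcel B| = 15.
|Parcel A∩Parcel B|: x∈[5,6], y∈[0,5] → 1·5 = 5.
|Parcel A ∪ Parcel B| = 36 − 5 = 31.00.

31.00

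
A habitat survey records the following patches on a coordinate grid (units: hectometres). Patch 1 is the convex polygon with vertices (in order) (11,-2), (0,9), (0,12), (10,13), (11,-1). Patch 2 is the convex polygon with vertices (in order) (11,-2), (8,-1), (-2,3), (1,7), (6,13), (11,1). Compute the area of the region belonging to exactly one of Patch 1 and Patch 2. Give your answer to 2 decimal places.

|Patch 1| = 92.5, |Patch 2| = 94.5, |Patch 1∩Patch 2| = 54.9501.
|Patch 1 △ Patch 2| = |Patch 1| + |Patch 2| − 2·|Patch 1∩Patch 2| = 92.5 + 94.5 − 109.9003 = 77.10.

77.10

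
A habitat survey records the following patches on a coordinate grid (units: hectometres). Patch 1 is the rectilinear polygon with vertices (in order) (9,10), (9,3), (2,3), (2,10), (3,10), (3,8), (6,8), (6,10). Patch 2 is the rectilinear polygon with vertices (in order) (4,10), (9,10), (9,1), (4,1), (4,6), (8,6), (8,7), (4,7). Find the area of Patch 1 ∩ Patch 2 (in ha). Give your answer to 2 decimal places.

27.00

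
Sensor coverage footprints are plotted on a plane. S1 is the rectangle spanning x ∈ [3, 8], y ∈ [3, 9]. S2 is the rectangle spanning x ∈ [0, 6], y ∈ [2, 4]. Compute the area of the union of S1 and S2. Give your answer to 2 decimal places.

By inclusion–exclusion:
Individual areas: |S1| = 30, |S2| = 12.
|S1∩S2|: x∈[3,6], y∈[3,4] → 3·1 = 3.
|S1 ∪ S2| = 42 − 3 = 39.00.

39.00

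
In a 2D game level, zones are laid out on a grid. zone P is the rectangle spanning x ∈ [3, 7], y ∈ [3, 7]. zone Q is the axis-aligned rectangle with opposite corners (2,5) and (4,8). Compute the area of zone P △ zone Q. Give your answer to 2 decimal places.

18.00

|zone P∩zone Q|: x∈[3,4], y∈[5,7] → 1·2 = 2.
|zone P △ zone Q| = |zone P| + |zone Q| − 2·|zone P∩zone Q| = 16 + 6 − 4 = 18.00.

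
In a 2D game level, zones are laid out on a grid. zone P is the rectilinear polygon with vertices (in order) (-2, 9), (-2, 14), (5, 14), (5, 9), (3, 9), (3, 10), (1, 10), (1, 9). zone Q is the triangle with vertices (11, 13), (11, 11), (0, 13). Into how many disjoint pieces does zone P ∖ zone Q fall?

1

zone P ∖ zone Q is a single connected region.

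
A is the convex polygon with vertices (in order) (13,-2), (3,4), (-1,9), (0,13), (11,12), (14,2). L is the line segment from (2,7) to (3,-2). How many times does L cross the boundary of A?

1

The segment meets the boundary at (2.226,4.968).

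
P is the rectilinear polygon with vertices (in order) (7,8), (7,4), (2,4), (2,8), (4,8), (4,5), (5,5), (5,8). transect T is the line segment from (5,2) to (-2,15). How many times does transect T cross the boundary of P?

The segment meets the boundary at (2,7.571), (3.923,4).

2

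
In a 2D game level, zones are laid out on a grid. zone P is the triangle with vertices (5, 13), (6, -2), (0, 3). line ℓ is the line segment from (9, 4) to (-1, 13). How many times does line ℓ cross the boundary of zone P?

2

The segment meets the boundary at (3.138,9.276), (5.383,7.255).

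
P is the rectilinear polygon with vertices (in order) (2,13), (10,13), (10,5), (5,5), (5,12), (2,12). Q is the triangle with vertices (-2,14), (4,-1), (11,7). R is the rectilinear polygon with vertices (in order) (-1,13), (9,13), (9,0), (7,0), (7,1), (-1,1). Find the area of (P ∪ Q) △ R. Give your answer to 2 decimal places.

46.81

|P ∪ Q| = 100.3984.
|(P ∪ Q) ∩ R| = 87.7934.
|(P ∪ Q) △ R| = 100.3984 + 122 − 175.5868 = 46.81.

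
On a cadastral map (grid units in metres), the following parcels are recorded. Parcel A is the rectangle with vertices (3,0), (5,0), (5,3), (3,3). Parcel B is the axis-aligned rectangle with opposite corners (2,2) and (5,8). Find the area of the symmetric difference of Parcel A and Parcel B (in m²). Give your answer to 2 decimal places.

|Parcel A∩Parcel B|: x∈[3,5], y∈[2,3] → 2·1 = 2.
|Parcel A △ Parcel B| = |Parcel A| + |Parcel B| − 2·|Parcel A∩Parcel B| = 6 + 18 − 4 = 20.00.

20.00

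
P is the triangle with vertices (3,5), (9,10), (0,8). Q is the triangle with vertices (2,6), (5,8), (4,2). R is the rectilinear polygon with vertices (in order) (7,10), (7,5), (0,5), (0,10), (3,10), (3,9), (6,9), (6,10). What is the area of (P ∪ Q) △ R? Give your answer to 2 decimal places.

|P ∪ Q| = 20.8387.
|(P ∪ Q) ∩ R| = 16.3665.
|(P ∪ Q) △ R| = 20.8387 + 32 − 32.733 = 20.11.

20.11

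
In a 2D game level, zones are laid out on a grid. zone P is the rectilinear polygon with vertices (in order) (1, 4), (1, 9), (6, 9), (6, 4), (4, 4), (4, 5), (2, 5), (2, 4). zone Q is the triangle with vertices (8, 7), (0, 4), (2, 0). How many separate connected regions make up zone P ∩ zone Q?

zone P ∩ zone Q splits into 2 disjoint pieces (area 0.5625, area 3.8929).

2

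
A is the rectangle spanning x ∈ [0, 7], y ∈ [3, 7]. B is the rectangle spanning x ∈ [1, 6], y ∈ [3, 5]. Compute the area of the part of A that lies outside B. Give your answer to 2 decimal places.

|A∩B|: x∈[1,6], y∈[3,5] → 5·2 = 10.
|A| = 28.
|A ∖ B| = |A| − |A∩B| = 28 − 10 = 18.00.

18.00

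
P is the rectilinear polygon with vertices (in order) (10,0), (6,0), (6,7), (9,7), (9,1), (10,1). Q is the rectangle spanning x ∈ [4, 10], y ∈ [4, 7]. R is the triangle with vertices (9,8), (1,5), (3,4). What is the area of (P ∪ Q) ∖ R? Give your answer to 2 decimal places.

27.94

|P ∪ Q| = 31.
|(P ∪ Q) ∩ R| = 3.0625.
|(P ∪ Q) ∖ R| = 31 − 3.0625 = 27.94.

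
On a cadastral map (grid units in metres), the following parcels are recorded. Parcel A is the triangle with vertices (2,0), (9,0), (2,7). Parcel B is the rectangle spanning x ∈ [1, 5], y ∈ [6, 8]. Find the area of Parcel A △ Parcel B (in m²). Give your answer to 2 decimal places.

31.50

|Parcel A| = 24.5, |Parcel B| = 8, |Parcel A∩Parcel B| = 0.5.
|Parcel A △ Parcel B| = |Parcel A| + |Parcel B| − 2·|Parcel A∩Parcel B| = 24.5 + 8 − 1 = 31.50.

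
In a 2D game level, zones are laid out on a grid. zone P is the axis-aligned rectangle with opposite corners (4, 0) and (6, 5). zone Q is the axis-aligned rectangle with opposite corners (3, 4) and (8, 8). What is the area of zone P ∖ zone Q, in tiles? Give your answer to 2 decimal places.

8.00

|zone P∩zone Q|: x∈[4,6], y∈[4,5] → 2·1 = 2.
|zone P| = 10.
|zone P ∖ zone Q| = |zone P| − |zone P∩zone Q| = 10 − 2 = 8.00.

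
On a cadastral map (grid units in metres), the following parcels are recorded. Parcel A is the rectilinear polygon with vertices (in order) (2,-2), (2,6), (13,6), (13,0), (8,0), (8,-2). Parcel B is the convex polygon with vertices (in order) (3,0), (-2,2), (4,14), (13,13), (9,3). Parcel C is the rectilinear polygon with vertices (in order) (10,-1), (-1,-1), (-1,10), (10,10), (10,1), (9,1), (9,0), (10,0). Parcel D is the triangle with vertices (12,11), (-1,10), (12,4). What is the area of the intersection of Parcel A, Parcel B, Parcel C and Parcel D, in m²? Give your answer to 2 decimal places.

The intersection is the polygon with vertices (10,5.5), (9.805,5.013), (7.667,6), (10,6).
By the shoelace formula its area is 1.20.

1.20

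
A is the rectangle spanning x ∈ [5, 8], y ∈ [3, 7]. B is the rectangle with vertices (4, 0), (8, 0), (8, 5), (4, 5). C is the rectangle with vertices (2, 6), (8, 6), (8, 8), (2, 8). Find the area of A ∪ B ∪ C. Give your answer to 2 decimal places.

35.00

By inclusion–exclusion:
Individual areas: |A| = 12, |B| = 20, |C| = 12.
|A∩B|: x∈[5,8], y∈[3,5] → 3·2 = 6.
|A∩C|: x∈[5,8], y∈[6,7] → 3·1 = 3.
|B∩C| = 0 (no overlap).
|A∩B∩C| = 0.
|A ∪ B ∪ C| = 44 − 9 + 0 = 35.00.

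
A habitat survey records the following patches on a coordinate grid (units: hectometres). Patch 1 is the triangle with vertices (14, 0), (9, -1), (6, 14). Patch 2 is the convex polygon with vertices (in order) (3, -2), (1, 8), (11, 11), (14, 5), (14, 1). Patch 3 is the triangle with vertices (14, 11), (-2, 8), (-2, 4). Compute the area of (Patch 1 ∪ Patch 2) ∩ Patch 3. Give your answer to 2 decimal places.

The region (Patch 1 ∪ Patch 2) ∩ Patch 3 is the polygon with vertices (1,8), (6,9.5), (11.257,10.486), (11.539,9.923), (1.494,5.529).
By the shoelace formula its area is 18.21.

18.21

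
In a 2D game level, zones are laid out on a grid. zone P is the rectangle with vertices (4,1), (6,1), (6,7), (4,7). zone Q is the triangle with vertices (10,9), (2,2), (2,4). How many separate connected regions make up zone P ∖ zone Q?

2

zone P ∖ zone Q splits into 2 disjoint pieces (area 7.25, area 2.25).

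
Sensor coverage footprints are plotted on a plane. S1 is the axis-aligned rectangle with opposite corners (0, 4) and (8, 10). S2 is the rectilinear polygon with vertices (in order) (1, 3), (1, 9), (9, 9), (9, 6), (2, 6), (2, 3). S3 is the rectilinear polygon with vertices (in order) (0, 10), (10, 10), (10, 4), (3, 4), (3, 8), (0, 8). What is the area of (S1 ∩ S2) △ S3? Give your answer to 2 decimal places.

|S1 ∩ S2| = 23.
|(S1 ∩ S2) ∩ S3| = 17.
|(S1 ∩ S2) △ S3| = 23 + 48 − 34 = 37.00.

37.00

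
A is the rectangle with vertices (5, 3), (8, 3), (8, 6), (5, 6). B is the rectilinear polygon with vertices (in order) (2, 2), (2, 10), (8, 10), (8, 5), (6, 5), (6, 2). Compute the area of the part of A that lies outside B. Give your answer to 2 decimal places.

4.00

|A| = 9, |A∩B| = 5.
|A ∖ B| = |A| − |A∩B| = 9 − 5 = 4.00.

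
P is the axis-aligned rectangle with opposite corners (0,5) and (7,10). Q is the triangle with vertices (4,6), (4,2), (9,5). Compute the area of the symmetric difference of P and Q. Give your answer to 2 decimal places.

|P| = 35, |Q| = 10, |P∩Q| = 2.1.
|P △ Q| = |P| + |Q| − 2·|P∩Q| = 35 + 10 − 4.2 = 40.80.

40.80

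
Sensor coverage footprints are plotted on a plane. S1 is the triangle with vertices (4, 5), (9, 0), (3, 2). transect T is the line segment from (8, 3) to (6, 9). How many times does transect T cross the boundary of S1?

0

The segment lies entirely outside S1 and never meets its boundary.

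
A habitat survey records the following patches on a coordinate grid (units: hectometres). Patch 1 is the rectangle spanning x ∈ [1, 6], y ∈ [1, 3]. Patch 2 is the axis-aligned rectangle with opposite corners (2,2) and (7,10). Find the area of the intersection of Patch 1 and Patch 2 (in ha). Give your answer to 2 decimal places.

|Patch 1∩Patch 2|: x∈[2,6], y∈[2,3] → 4·1 = 4.

4.00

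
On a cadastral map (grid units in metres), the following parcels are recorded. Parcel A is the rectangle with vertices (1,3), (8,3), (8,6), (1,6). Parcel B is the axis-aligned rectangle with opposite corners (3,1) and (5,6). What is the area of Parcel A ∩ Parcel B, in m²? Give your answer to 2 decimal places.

6.00

|Parcel A∩Parcel B|: x∈[3,5], y∈[3,6] → 2·3 = 6.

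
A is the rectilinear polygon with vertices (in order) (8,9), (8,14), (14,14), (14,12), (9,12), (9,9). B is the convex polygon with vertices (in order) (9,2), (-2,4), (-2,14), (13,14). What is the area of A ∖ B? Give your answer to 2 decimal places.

|A| = 15, |A∩B| = 12.3333.
|A ∖ B| = |A| − |A∩B| = 15 − 12.3333 = 2.67.

2.67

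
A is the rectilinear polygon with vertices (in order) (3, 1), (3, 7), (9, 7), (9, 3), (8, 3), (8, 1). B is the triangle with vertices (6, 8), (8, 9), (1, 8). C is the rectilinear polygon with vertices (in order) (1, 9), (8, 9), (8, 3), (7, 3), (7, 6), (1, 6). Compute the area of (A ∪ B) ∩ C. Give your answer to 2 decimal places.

|A ∪ B| = 36.5.
|(A ∪ B) ∩ C| = 10.50.

10.50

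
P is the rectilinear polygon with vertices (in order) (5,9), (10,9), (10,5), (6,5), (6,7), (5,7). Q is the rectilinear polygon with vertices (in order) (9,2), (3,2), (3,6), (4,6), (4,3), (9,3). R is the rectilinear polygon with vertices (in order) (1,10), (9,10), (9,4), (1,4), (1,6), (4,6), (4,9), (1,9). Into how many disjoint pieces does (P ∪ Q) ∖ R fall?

(P ∪ Q) ∖ R splits into 2 disjoint pieces (area 4, area 7).

2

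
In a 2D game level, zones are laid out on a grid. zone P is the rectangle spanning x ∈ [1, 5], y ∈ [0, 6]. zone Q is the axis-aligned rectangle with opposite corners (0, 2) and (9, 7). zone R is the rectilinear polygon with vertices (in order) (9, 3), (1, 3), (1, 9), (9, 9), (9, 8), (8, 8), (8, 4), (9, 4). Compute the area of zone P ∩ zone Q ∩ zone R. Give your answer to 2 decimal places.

The intersection is the polygon with vertices (5,6), (5,3), (1,3), (1,6).
By the shoelace formula its area is 12.00.

12.00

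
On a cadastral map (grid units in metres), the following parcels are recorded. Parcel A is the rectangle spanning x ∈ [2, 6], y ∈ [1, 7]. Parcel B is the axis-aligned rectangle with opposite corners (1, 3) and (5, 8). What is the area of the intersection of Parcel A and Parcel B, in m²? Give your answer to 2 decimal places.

|Parcel A∩Parcel B|: x∈[2,5], y∈[3,7] → 3·4 = 12.

12.00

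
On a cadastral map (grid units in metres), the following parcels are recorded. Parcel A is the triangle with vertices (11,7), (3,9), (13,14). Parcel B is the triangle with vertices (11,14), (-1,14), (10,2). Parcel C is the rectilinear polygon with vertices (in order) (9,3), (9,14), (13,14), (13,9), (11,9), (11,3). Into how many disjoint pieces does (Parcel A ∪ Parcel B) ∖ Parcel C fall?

(Parcel A ∪ Parcel B) ∖ Parcel C splits into 3 disjoint pieces (area 0.5, area 54.659, area 0.5714).

3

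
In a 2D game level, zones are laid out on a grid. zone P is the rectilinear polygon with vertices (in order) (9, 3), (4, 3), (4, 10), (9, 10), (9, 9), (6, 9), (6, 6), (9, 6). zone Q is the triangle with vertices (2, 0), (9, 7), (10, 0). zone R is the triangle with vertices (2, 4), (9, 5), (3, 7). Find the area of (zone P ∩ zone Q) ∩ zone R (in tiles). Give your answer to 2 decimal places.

The region (zone P ∩ zone Q) ∩ zone R is the polygon with vertices (7.5,5.5), (9,5), (6.667,4.667).
By the shoelace formula its area is 0.83.

0.83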